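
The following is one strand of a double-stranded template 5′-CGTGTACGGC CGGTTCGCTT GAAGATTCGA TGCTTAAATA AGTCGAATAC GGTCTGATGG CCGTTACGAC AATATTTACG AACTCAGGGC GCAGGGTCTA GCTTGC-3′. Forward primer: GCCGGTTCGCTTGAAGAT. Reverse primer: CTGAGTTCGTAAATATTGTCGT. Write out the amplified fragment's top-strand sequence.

5'-GCCGGTTCGCTTGAAGATTCGATGCTTAAATAAGTCGAATACGGTCTGATGGCCGTTACGACAATATTTACGAACTCAG-3'

The forward primer matches the template at positions 9–26.
The reverse primer's reverse complement is ACGACAATATTTACGAACTCAG, which matches the template at positions 66–87.
The product is the template from position 9 through 87 (79 bp).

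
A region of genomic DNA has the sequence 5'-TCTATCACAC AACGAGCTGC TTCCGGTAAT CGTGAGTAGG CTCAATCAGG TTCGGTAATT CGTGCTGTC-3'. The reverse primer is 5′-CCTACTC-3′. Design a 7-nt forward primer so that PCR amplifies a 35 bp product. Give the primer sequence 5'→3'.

5'-CACACAA-3'

The reverse primer's reverse complement GAGTAGG matches the template at positions 34–40, so the product ends at position 40.
A 35 bp product then starts at position 40 − 35 + 1 = 6.
The forward primer is identical to the top strand there: CACACAA.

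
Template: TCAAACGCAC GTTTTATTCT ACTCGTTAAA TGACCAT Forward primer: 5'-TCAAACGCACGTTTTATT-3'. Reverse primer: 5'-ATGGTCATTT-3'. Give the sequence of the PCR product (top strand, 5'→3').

Scanning the template, TCAAACGCACGTTTTATT occurs at positions 1–18; this primer anneals to the bottom strand there with its 3' end pointing downstream.
The reverse primer's reverse complement is AAATGACCAT, which matches the template at positions 28–37.
The product is the template from position 1 through 37 (37 bp).

5'-TCAAACGCACGTTTTATTCTACTCGTTAAATGACCAT-3'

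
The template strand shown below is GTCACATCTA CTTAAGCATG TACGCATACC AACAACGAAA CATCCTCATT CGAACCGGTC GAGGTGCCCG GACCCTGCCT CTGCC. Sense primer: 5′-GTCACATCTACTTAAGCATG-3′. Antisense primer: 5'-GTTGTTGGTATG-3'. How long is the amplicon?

36 bp

Scanning the template, GTCACATCTACTTAAGCATG occurs at positions 1–20; this primer anneals to the bottom strand there with its 3' end pointing downstream.
Reverse complement of the reverse primer: CATACCAACAAC. This occurs on the top strand at positions 25–36.
Product length = (reverse-primer end) − (forward-primer start) + 1 = 36 − 1 + 1 = 36 bp.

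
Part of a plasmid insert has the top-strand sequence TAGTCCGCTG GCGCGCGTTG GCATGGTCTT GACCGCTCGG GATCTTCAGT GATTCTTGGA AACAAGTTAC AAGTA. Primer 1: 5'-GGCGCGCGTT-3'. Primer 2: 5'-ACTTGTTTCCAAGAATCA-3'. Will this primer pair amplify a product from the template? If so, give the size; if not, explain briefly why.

Yes — a 58 bp product.

Primer 1 (GGCGCGCGTT) matches the top strand at positions 10–19; it acts as a forward primer.
Primer 2's reverse complement is TGATTCTTGGAAACAAGT, matching the top strand at positions 50–67; it acts as a reverse primer.
The 3' ends face each other across positions 10–67, giving a 58 bp product.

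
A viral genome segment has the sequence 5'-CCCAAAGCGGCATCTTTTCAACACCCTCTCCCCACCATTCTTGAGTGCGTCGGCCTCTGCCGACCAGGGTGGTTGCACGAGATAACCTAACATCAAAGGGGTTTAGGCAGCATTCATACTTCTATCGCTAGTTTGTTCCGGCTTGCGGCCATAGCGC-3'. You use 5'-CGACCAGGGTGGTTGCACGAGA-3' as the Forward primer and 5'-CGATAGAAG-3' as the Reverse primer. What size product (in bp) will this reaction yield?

Forward primer CGACCAGGGTGGTTGCACGAGA is found on the top strand at positions 61–82.
Taking the reverse complement of CGATAGAAG gives CTTCTATCG, found at positions 119–127 on the template; the primer anneals here to the top strand with its 3' end pointing upstream.
Product length = (reverse-primer end) − (forward-primer start) + 1 = 127 − 61 + 1 = 67 bp.

67 bp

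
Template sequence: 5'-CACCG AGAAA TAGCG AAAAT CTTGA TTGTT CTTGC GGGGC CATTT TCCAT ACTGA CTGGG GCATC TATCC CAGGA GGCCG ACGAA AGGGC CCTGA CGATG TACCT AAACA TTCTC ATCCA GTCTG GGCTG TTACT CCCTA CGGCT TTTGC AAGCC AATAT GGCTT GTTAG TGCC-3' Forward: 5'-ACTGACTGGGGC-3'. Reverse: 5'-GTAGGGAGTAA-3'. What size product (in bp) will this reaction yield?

Scanning the template, ACTGACTGGGGC occurs at positions 51–62; this primer anneals to the bottom strand there with its 3' end pointing downstream.
Reverse complement of the reverse primer: TTACTCCCTAC. This occurs on the top strand at positions 131–141.
Product length = (reverse-primer end) − (forward-primer start) + 1 = 141 − 51 + 1 = 91 bp.

91 bp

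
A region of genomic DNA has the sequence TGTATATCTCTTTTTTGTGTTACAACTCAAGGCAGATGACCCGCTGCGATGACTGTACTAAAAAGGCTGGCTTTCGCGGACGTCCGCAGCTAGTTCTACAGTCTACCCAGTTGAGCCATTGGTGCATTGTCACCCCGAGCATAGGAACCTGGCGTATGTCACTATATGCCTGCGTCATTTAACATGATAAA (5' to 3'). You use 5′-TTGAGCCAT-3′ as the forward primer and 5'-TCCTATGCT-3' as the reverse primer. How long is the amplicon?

Scanning the template, TTGAGCCAT occurs at positions 111–119; this primer anneals to the bottom strand there with its 3' end pointing downstream.
Reverse complement of the reverse primer: AGCATAGGA. This occurs on the top strand at positions 138–146.
Amplicon spans positions 111–146: 36 bp.

36 bp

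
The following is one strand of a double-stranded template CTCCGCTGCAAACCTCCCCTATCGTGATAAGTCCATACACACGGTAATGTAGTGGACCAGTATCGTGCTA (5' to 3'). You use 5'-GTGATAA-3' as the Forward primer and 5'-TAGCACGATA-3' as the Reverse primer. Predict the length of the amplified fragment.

47 bp

Forward primer GTGATAA is found on the top strand at positions 24–30.
Taking the reverse complement of TAGCACGATA gives TATCGTGCTA, found at positions 61–70 on the template; the primer anneals here to the top strand with its 3' end pointing upstream.
Product length = (reverse-primer end) − (forward-primer start) + 1 = 70 − 24 + 1 = 47 bp.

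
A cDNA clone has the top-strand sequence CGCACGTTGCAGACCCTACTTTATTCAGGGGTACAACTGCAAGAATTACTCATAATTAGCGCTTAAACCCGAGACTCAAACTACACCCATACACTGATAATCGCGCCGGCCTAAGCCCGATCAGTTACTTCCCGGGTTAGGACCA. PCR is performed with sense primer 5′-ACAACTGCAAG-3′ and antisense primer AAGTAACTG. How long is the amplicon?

Forward primer ACAACTGCAAG is found on the top strand at positions 33–43.
Taking the reverse complement of AAGTAACTG gives CAGTTACTT, found at positions 122–130 on the template; the primer anneals here to the top strand with its 3' end pointing upstream.
The product runs from position 33 to position 130, so its length is 130 − 33 + 1 = 98 bp.

98 bp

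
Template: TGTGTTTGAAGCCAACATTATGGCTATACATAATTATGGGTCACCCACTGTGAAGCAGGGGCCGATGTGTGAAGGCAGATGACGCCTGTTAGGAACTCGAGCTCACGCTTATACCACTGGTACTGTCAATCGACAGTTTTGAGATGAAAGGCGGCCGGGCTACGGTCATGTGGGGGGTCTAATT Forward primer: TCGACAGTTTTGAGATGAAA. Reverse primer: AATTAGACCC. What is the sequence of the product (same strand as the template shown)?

5'-TCGACAGTTTTGAGATGAAAGGCGGCCGGGCTACGGTCATGTGGGGGGTCTAATT-3'

Forward primer TCGACAGTTTTGAGATGAAA is found on the top strand at positions 130–149.
The reverse primer's reverse complement is GGGTCTAATT, which matches the template at positions 175–184.
The product is the template from position 130 through 184 (55 bp).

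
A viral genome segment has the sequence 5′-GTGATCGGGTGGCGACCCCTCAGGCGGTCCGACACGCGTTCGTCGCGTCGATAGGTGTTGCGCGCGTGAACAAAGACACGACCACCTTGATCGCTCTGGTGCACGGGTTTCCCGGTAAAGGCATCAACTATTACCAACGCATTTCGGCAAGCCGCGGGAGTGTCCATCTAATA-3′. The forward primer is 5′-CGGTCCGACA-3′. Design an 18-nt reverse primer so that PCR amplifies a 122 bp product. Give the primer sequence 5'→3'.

The forward primer binds at positions 25–34, so a 122 bp product ends at position 25 + 122 − 1 = 146.
The reverse primer anneals to the top strand over positions 129–146, i.e. to TATTACCAACGCATTTCG.
Its sequence written 5'→3' is the reverse complement: CGAAATGCGTTGGTAATA.

5'-CGAAATGCGTTGGTAATA-3'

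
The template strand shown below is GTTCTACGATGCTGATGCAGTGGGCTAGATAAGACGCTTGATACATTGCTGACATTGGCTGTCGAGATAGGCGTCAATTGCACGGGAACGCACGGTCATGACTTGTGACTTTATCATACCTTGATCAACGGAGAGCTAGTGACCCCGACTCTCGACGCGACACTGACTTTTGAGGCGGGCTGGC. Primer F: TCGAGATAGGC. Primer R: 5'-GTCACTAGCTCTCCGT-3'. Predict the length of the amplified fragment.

Scanning the template, TCGAGATAGGC occurs at positions 62–72; this primer anneals to the bottom strand there with its 3' end pointing downstream.
Taking the reverse complement of GTCACTAGCTCTCCGT gives ACGGAGAGCTAGTGAC, found at positions 128–143 on the template; the primer anneals here to the top strand with its 3' end pointing upstream.
Amplicon spans positions 62–143: 82 bp.

82 bp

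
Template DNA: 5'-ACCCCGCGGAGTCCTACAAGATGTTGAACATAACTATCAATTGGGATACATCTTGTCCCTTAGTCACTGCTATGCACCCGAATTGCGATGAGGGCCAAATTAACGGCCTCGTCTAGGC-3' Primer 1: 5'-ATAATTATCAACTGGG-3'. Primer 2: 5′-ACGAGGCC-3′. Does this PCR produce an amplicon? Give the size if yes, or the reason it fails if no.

No product — primer 1 has no binding site in the template.

Primer 1 (ATAATTATCAACTGGG) does not match the top strand, and its reverse complement CCCAGTTGATAATTAT does not match either.
With no annealing site for primer 1, no amplification occurs.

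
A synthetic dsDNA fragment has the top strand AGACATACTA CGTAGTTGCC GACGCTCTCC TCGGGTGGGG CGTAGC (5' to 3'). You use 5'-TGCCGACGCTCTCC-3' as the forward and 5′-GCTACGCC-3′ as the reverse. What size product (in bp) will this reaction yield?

Scanning the template, TGCCGACGCTCTCC occurs at positions 17–30; this primer anneals to the bottom strand there with its 3' end pointing downstream.
Reverse complement of the reverse primer: GGCGTAGC. This occurs on the top strand at positions 39–46.
Amplicon spans positions 17–46: 30 bp.

30 bp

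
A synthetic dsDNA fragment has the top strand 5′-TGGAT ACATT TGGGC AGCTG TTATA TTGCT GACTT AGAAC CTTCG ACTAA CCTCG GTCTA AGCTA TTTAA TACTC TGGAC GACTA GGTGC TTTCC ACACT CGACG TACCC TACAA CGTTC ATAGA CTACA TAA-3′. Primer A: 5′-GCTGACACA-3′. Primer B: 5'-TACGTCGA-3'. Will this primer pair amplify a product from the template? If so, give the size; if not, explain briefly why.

No product — primer A has no binding site in the template.

Primer A (GCTGACACA) does not match the top strand, and its reverse complement TGTGTCAGC does not match either.
With no annealing site for primer A, no amplification occurs.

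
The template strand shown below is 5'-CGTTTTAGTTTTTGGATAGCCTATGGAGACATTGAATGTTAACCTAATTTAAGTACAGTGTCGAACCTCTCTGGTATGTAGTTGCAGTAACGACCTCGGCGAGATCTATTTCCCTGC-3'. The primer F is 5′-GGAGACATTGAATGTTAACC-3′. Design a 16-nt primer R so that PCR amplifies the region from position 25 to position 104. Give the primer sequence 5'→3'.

5'-TCTCGCCGAGGTCGTT-3'

The product's 3' end on the top strand is position 104.
The reverse primer anneals to the top strand over positions 89–104, i.e. to AACGACCTCGGCGAGA.
Its sequence written 5'→3' is the reverse complement: TCTCGCCGAGGTCGTT.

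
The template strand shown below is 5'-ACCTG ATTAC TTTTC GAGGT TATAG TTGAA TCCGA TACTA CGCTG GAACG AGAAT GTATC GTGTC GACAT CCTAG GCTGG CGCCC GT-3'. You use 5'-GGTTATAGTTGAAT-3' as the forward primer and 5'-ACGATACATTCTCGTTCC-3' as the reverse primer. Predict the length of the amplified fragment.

45 bp

The forward primer matches the template at positions 18–31.
Taking the reverse complement of ACGATACATTCTCGTTCC gives GGAACGAGAATGTATCGT, found at positions 45–62 on the template; the primer anneals here to the top strand with its 3' end pointing upstream.
The product runs from position 18 to position 62, so its length is 62 − 18 + 1 = 45 bp.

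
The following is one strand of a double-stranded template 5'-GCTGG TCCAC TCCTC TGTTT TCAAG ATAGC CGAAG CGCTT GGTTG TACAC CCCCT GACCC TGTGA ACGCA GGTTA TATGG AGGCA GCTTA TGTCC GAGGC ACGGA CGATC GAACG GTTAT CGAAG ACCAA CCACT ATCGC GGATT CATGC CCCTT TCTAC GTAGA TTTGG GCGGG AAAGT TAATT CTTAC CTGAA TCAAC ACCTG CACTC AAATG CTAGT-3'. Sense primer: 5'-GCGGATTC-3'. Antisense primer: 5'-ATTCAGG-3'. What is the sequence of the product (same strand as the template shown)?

Scanning the template, GCGGATTC occurs at positions 139–146; this primer anneals to the bottom strand there with its 3' end pointing downstream.
The reverse primer's reverse complement is CCTGAAT, which matches the template at positions 190–196.
The product is the template from position 139 through 196 (58 bp).

5'-GCGGATTCATGCCCCTTTCTACGTAGATTTGGGCGGGAAAGTTAATTCTTACCTGAAT-3'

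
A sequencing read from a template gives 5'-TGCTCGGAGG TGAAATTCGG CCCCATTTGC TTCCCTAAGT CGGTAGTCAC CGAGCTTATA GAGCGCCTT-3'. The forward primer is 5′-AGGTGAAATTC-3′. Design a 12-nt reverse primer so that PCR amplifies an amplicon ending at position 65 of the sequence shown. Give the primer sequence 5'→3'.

The forward primer binds at positions 8–18; the product's 3' end on the top strand is position 65.
The reverse primer anneals to the top strand over positions 54–65, i.e. to GCTTATAGAGCG.
Its sequence written 5'→3' is the reverse complement: CGCTCTATAAGC.

5'-CGCTCTATAAGC-3'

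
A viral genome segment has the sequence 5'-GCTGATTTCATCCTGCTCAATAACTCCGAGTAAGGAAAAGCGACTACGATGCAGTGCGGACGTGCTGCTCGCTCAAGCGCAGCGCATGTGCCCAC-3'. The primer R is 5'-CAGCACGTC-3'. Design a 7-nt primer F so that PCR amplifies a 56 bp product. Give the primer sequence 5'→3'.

5'-CCTGCTC-3'

The reverse primer's reverse complement GACGTGCTG matches the template at positions 59–67, so the product ends at position 67.
A 56 bp product then starts at position 67 − 56 + 1 = 12.
The forward primer is identical to the top strand there: CCTGCTC.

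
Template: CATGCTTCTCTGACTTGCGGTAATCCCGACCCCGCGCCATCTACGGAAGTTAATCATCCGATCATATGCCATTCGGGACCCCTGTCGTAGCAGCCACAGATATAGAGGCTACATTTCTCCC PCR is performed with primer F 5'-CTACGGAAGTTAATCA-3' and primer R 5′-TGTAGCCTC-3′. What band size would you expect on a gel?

The forward primer matches the template at positions 41–56.
Reverse complement of the reverse primer: GAGGCTACA. This occurs on the top strand at positions 105–113.
The product runs from position 41 to position 113, so its length is 113 − 41 + 1 = 73 bp.

73 bp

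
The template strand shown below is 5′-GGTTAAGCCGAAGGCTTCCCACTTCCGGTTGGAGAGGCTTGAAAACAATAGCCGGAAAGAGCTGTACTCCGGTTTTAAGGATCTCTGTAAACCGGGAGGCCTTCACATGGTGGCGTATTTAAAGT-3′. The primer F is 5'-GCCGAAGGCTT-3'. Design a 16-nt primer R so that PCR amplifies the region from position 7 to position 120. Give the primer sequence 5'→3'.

The product's 3' end on the top strand is position 120.
The reverse primer anneals to the top strand over positions 105–120, i.e. to ACATGGTGGCGTATTT.
Its sequence written 5'→3' is the reverse complement: AAATACGCCACCATGT.

5'-AAATACGCCACCATGT-3'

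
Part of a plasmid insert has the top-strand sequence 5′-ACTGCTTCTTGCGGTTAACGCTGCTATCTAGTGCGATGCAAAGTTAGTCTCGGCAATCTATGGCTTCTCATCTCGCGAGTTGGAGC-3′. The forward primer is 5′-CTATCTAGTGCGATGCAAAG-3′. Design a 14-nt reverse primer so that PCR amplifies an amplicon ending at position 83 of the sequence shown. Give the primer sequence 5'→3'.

5'-CCAACTCGCGAGAT-3'

The forward primer binds at positions 24–43; the product's 3' end on the top strand is position 83.
The reverse primer anneals to the top strand over positions 70–83, i.e. to ATCTCGCGAGTTGG.
Its sequence written 5'→3' is the reverse complement: CCAACTCGCGAGAT.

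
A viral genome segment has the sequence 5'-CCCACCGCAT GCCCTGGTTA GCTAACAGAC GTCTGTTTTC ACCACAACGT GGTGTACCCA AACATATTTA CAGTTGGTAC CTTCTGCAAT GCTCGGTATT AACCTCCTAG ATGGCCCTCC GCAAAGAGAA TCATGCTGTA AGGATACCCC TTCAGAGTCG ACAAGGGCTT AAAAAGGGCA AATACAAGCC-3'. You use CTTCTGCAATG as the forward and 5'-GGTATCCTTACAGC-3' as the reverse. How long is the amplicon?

Scanning the template, CTTCTGCAATG occurs at positions 81–91; this primer anneals to the bottom strand there with its 3' end pointing downstream.
The reverse primer's reverse complement is GCTGTAAGGATACC, which matches the template at positions 135–148.
The product runs from position 81 to position 148, so its length is 148 − 81 + 1 = 68 bp.

68 bp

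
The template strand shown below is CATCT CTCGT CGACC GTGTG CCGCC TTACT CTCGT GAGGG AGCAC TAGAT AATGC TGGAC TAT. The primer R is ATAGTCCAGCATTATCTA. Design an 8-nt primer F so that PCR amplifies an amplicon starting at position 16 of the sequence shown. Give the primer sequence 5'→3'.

The reverse primer's reverse complement TAGATAATGCTGGACTAT matches the template at positions 46–63; the product starts at position 16.
The forward primer is identical to the top strand over positions 16–23: GTGTGCCG.

5'-GTGTGCCG-3'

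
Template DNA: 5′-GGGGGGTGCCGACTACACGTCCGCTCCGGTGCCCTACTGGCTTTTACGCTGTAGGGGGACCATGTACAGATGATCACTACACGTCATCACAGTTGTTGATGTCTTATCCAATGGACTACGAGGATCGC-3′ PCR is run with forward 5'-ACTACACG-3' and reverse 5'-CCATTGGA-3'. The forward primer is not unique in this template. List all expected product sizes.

103 bp, 39 bp

The forward primer ACTACACG matches the top strand at positions 12–19, 76–83.
The reverse primer's reverse complement is TCCAATGG, matching at positions 107–114.
Each forward site pairs with the reverse site to give a product ending at position 114: sizes 103, 39 bp.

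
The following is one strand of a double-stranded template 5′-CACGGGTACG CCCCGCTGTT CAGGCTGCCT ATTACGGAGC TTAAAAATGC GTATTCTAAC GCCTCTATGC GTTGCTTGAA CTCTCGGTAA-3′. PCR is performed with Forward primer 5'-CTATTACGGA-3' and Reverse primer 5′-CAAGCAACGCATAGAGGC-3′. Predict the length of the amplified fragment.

50 bp

Scanning the template, CTATTACGGA occurs at positions 29–38; this primer anneals to the bottom strand there with its 3' end pointing downstream.
Reverse complement of the reverse primer: GCCTCTATGCGTTGCTTG. This occurs on the top strand at positions 61–78.
Product length = (reverse-primer end) − (forward-primer start) + 1 = 78 − 29 + 1 = 50 bp.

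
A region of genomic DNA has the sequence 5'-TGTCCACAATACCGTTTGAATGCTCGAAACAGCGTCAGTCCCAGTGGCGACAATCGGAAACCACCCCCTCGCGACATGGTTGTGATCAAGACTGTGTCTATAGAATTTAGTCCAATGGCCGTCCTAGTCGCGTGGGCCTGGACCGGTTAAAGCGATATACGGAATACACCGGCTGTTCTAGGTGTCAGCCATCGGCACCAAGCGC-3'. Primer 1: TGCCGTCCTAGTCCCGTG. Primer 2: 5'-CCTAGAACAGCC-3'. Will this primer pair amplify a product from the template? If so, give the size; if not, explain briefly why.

Primer 1 (TGCCGTCCTAGTCCCGTG) does not match the top strand, and its reverse complement CACGGGACTAGGACGGCA does not match either.
With no annealing site for primer 1, no amplification occurs.

No product — primer 1 has no binding site in the template.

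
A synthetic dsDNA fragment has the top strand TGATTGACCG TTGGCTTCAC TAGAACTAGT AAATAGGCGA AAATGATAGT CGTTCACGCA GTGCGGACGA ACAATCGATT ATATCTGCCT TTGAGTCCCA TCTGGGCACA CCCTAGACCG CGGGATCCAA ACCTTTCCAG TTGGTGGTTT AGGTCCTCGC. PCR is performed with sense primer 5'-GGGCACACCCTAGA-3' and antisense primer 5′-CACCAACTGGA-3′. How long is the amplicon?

43 bp

The forward primer matches the template at positions 104–117.
The reverse primer's reverse complement is TCCAGTTGGTG, which matches the template at positions 136–146.
The product runs from position 104 to position 146, so its length is 146 − 104 + 1 = 43 bp.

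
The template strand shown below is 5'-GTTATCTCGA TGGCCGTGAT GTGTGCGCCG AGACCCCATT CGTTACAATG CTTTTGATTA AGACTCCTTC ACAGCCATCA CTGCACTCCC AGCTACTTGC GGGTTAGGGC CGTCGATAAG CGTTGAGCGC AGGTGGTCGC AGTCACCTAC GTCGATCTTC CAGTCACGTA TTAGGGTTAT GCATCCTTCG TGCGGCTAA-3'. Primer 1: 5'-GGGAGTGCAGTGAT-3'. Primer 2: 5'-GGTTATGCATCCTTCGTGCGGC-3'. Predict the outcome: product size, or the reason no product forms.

Primer 1 (GGGAGTGCAGTGAT) has reverse complement ATCACTGCACTCCC, which matches the top strand at positions 77–90; primer 1 anneals to the top strand there with its 3' end pointing upstream toward position 77.
Primer 2 (GGTTATGCATCCTTCGTGCGGC) matches the top strand directly at positions 175–196; it anneals to the bottom strand with its 3' end pointing downstream toward position 196.
The 3' ends diverge (primer 1 extends toward position 1, primer 2 toward position 199), so the primers never converge on a shared product.

No product — the primers' 3' ends point away from each other.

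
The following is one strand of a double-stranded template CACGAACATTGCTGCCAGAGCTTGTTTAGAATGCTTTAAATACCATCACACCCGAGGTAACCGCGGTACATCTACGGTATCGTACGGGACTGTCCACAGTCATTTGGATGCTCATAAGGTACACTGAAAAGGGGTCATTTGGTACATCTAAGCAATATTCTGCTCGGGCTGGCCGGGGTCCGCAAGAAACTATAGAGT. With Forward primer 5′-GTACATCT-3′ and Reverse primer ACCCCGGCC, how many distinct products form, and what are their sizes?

The forward primer GTACATCT matches the top strand at positions 66–73, 142–149.
The reverse primer's reverse complement is GGCCGGGGT, matching at positions 171–179.
Each forward site pairs with the reverse site to give a product ending at position 179: sizes 114, 38 bp.

Two products: 114 bp, 38 bp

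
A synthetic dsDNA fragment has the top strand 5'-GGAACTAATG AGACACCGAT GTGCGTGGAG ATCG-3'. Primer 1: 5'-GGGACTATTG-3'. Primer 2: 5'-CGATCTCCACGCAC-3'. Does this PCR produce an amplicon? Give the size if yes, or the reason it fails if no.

Primer 1 (GGGACTATTG) does not match the top strand, and its reverse complement CAATAGTCCC does not match either.
With no annealing site for primer 1, no amplification occurs.

No product — primer 1 has no binding site in the template.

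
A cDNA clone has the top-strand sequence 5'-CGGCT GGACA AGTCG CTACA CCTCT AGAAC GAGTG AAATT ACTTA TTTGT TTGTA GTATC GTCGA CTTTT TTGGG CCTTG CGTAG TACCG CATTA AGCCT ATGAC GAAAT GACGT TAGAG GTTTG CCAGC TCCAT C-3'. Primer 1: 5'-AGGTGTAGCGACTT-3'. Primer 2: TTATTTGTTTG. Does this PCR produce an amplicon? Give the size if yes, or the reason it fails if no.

Primer 1 (AGGTGTAGCGACTT) has reverse complement AAGTCGCTACACCT, which matches the top strand at positions 10–23; primer 1 anneals to the top strand there with its 3' end pointing upstream toward position 10.
Primer 2 (TTATTTGTTTG) matches the top strand directly at positions 43–53; it anneals to the bottom strand with its 3' end pointing downstream toward position 53.
The 3' ends diverge (primer 1 extends toward position 1, primer 2 toward position 136), so the primers never converge on a shared product.

No product — the primers' 3' ends point away from each other.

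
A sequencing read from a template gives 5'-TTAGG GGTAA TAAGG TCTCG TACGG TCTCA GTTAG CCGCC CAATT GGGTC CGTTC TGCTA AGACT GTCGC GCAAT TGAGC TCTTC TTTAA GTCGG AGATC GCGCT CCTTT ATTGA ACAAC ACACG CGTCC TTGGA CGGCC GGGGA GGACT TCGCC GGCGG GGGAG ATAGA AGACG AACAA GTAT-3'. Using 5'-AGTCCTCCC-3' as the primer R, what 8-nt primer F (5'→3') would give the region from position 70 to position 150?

The reverse primer's reverse complement GGGAGGACT matches the template at positions 142–150; the product starts at position 70.
The forward primer is identical to the top strand over positions 70–77: CGCAATTG.

5'-CGCAATTG-3'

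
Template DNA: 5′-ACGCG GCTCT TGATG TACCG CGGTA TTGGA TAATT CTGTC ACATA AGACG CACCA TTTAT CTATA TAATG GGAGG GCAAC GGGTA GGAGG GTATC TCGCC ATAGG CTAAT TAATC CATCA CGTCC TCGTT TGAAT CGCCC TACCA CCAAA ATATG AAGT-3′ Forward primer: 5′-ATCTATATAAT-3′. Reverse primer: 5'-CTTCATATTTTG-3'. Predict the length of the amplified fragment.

100 bp

Forward primer ATCTATATAAT is found on the top strand at positions 59–69.
The reverse primer's reverse complement is CAAAATATGAAG, which matches the template at positions 147–158.
Product length = (reverse-primer end) − (forward-primer start) + 1 = 158 − 59 + 1 = 100 bp.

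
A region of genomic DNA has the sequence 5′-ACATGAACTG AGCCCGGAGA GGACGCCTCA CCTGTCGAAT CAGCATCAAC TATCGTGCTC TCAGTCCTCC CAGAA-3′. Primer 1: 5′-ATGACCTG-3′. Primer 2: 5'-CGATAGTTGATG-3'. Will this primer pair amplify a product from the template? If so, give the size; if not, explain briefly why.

Primer 1 (ATGACCTG) does not match the top strand, and its reverse complement CAGGTCAT does not match either.
With no annealing site for primer 1, no amplification occurs.

No product — primer 1 has no binding site in the template.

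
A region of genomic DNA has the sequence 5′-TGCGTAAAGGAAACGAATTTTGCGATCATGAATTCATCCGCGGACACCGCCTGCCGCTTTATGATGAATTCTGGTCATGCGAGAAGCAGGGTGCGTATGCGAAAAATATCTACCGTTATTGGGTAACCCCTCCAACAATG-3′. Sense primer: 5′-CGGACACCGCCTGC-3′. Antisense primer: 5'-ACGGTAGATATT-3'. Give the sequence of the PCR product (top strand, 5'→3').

5'-CGGACACCGCCTGCCGCTTTATGATGAATTCTGGTCATGCGAGAAGCAGGGTGCGTATGCGAAAAATATCTACCGT-3'

The forward primer matches the template at positions 41–54.
The reverse primer's reverse complement is AATATCTACCGT, which matches the template at positions 105–116.
The product is the template from position 41 through 116 (76 bp).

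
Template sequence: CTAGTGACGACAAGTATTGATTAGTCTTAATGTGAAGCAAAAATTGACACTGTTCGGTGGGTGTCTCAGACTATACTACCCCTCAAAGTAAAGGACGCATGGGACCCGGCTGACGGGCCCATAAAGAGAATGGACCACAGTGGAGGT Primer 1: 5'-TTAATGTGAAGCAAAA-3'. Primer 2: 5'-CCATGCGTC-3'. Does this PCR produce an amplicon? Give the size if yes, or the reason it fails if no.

Primer 1 (TTAATGTGAAGCAAAA) matches the top strand at positions 27–42; it acts as a forward primer.
Primer 2's reverse complement is GACGCATGG, matching the top strand at positions 94–102; it acts as a reverse primer.
The 3' ends face each other across positions 27–102, giving a 76 bp product.

Yes — a 76 bp product.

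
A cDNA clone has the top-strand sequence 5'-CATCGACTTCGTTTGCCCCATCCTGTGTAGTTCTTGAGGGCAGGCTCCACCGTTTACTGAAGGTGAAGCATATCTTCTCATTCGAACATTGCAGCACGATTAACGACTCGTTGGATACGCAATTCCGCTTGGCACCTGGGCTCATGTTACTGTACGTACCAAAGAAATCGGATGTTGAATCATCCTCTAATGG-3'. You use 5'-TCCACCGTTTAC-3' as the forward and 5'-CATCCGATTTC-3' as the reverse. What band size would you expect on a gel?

Scanning the template, TCCACCGTTTAC occurs at positions 46–57; this primer anneals to the bottom strand there with its 3' end pointing downstream.
Taking the reverse complement of CATCCGATTTC gives GAAATCGGATG, found at positions 164–174 on the template; the primer anneals here to the top strand with its 3' end pointing upstream.
Product length = (reverse-primer end) − (forward-primer start) + 1 = 174 − 46 + 1 = 129 bp.

129 bp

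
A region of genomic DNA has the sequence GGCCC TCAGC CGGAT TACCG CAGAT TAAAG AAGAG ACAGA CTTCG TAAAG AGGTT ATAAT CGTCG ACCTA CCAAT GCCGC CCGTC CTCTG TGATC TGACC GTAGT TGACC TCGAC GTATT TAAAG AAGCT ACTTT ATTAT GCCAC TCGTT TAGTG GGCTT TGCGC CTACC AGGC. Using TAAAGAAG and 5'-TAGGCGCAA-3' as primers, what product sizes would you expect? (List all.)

The forward primer TAAAGAAG matches the top strand at positions 26–33, 121–128.
The reverse primer's reverse complement is TTGCGCCTA, matching at positions 160–168.
Each forward site pairs with the reverse site to give a product ending at position 168: sizes 143, 48 bp.

143 bp, 48 bp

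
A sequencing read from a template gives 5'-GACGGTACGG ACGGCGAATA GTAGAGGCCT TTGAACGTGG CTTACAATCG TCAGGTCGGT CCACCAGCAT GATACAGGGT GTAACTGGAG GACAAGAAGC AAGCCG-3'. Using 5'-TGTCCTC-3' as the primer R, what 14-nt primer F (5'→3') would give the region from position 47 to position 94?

5'-ATCGTCAGGTCGGT-3'

The reverse primer's reverse complement GAGGACA matches the template at positions 88–94; the product starts at position 47.
The forward primer is identical to the top strand over positions 47–60: ATCGTCAGGTCGGT.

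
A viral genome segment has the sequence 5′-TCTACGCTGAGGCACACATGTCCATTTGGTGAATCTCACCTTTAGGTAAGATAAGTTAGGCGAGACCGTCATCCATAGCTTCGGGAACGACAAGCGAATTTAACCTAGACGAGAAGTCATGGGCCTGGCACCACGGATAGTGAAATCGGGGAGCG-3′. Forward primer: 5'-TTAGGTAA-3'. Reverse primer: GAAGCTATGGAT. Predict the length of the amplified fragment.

Scanning the template, TTAGGTAA occurs at positions 42–49; this primer anneals to the bottom strand there with its 3' end pointing downstream.
Reverse complement of the reverse primer: ATCCATAGCTTC. This occurs on the top strand at positions 71–82.
The product runs from position 42 to position 82, so its length is 82 − 42 + 1 = 41 bp.

41 bp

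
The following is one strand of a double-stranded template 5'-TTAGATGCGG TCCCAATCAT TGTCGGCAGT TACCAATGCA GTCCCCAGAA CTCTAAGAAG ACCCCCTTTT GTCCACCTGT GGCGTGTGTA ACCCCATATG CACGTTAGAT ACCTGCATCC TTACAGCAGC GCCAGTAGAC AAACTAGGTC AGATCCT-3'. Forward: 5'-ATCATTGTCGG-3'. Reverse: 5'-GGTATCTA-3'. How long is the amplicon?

The forward primer matches the template at positions 16–26.
The reverse primer's reverse complement is TAGATACC, which matches the template at positions 106–113.
The product runs from position 16 to position 113, so its length is 113 − 16 + 1 = 98 bp.

98 bp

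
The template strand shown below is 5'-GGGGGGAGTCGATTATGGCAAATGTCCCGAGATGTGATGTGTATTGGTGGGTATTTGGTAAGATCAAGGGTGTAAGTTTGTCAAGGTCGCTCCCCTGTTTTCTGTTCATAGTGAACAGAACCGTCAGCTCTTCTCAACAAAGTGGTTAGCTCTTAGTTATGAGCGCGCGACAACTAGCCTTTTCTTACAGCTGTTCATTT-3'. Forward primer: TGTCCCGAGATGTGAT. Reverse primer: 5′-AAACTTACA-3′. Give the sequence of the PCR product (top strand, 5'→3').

Forward primer TGTCCCGAGATGTGAT is found on the top strand at positions 23–38.
Reverse complement of the reverse primer: TGTAAGTTT. This occurs on the top strand at positions 71–79.
The product is the template from position 23 through 79 (57 bp).

5'-TGTCCCGAGATGTGATGTGTATTGGTGGGTATTTGGTAAGATCAAGGGTGTAAGTTT-3'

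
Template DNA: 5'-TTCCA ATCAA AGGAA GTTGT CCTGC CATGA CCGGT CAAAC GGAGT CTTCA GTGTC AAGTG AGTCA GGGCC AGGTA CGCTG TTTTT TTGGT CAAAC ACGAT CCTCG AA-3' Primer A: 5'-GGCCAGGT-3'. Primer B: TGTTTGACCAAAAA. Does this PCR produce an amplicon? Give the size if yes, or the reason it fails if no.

Primer A (GGCCAGGT) matches the top strand at positions 67–74; it acts as a forward primer.
Primer B's reverse complement is TTTTTGGTCAAACA, matching the top strand at positions 83–96; it acts as a reverse primer.
The 3' ends face each other across positions 67–96, giving a 30 bp product.

Yes — a 30 bp product.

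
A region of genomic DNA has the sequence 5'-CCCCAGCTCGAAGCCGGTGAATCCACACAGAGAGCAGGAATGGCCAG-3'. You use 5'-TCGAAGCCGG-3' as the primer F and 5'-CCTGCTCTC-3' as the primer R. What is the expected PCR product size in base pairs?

31 bp

The forward primer matches the template at positions 8–17.
The reverse primer's reverse complement is GAGAGCAGG, which matches the template at positions 30–38.
Product length = (reverse-primer end) − (forward-primer start) + 1 = 38 − 8 + 1 = 31 bp.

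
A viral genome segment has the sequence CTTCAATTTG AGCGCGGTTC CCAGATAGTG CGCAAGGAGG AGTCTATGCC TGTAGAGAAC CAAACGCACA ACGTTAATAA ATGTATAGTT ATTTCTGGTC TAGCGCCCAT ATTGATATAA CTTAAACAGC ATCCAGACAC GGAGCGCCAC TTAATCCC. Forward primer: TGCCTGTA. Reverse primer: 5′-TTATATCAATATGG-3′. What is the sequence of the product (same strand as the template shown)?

The forward primer matches the template at positions 47–54.
Taking the reverse complement of TTATATCAATATGG gives CCATATTGATATAA, found at positions 107–120 on the template; the primer anneals here to the top strand with its 3' end pointing upstream.
The product is the template from position 47 through 120 (74 bp).

5'-TGCCTGTAGAGAACCAAACGCACAACGTTAATAAATGTATAGTTATTTCTGGTCTAGCGCCCATATTGATATAA-3'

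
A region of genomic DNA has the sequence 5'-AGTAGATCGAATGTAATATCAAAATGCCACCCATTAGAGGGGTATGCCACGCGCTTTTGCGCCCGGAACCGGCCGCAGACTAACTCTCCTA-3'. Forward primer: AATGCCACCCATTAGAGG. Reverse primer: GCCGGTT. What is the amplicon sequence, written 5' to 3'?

5'-AATGCCACCCATTAGAGGGGTATGCCACGCGCTTTTGCGCCCGGAACCGGC-3'

The forward primer matches the template at positions 23–40.
The reverse primer's reverse complement is AACCGGC, which matches the template at positions 67–73.
The product is the template from position 23 through 73 (51 bp).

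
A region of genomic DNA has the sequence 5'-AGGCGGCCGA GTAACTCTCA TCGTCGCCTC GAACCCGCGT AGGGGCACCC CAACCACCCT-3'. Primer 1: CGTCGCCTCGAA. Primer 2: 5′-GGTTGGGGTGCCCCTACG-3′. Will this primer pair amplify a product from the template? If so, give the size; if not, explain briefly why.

Yes — a 34 bp product.

Primer 1 (CGTCGCCTCGAA) matches the top strand at positions 22–33; it acts as a forward primer.
Primer 2's reverse complement is CGTAGGGGCACCCCAACC, matching the top strand at positions 38–55; it acts as a reverse primer.
The 3' ends face each other across positions 22–55, giving a 34 bp product.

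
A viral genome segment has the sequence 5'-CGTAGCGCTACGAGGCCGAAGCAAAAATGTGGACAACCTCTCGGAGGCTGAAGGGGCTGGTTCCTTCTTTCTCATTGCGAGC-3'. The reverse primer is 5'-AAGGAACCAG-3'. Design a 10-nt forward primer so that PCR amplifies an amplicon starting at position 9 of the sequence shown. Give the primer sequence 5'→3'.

5'-TACGAGGCCG-3'

The reverse primer's reverse complement CTGGTTCCTT matches the template at positions 57–66; the product starts at position 9.
The forward primer is identical to the top strand over positions 9–18: TACGAGGCCG.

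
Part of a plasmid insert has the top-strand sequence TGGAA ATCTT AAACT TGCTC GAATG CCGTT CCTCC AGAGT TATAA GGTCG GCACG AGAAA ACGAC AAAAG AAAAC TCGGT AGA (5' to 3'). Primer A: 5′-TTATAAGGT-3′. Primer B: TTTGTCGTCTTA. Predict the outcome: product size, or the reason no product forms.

Primer B (TTTGTCGTCTTA) does not match the top strand, and its reverse complement TAAGACGACAAA does not match either.
With no annealing site for primer B, no amplification occurs.

No product — primer B has no binding site in the template.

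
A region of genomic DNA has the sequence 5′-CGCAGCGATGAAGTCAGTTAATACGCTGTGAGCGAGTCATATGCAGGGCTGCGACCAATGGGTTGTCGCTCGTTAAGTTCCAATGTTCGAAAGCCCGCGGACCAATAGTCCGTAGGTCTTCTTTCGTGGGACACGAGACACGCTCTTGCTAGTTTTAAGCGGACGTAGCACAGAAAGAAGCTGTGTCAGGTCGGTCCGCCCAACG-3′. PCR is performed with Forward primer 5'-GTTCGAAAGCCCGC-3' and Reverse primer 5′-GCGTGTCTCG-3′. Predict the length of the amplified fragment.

Forward primer GTTCGAAAGCCCGC is found on the top strand at positions 85–98.
Reverse complement of the reverse primer: CGAGACACGC. This occurs on the top strand at positions 134–143.
The product runs from position 85 to position 143, so its length is 143 − 85 + 1 = 59 bp.

59 bp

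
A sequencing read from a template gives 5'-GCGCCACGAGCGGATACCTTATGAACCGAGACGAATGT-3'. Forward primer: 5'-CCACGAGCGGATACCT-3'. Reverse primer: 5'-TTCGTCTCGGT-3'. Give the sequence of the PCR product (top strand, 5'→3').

5'-CCACGAGCGGATACCTTATGAACCGAGACGAA-3'

The forward primer matches the template at positions 4–19.
Reverse complement of the reverse primer: ACCGAGACGAA. This occurs on the top strand at positions 25–35.
The product is the template from position 4 through 35 (32 bp).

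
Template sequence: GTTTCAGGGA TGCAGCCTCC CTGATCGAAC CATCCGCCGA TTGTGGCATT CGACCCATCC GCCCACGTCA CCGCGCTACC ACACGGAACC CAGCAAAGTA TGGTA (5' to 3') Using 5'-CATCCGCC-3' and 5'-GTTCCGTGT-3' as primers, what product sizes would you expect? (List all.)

The forward primer CATCCGCC matches the top strand at positions 31–38, 56–63.
The reverse primer's reverse complement is ACACGGAAC, matching at positions 81–89.
Each forward site pairs with the reverse site to give a product ending at position 89: sizes 59, 34 bp.

59 bp, 34 bp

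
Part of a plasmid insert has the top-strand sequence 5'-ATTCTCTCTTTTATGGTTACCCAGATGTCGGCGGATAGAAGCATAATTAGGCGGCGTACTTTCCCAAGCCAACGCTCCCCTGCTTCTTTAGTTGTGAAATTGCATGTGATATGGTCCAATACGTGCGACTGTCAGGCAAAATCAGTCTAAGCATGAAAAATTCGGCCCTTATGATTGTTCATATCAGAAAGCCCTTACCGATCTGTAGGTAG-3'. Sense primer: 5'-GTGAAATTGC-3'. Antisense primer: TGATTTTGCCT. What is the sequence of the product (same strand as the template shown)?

5'-GTGAAATTGCATGTGATATGGTCCAATACGTGCGACTGTCAGGCAAAATCA-3'

The forward primer matches the template at positions 94–103.
The reverse primer's reverse complement is AGGCAAAATCA, which matches the template at positions 134–144.
The product is the template from position 94 through 144 (51 bp).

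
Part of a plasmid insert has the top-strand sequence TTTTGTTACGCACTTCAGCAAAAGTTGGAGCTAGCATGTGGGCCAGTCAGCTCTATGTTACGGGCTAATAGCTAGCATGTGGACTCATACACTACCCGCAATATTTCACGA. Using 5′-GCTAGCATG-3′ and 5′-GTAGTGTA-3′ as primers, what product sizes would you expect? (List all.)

66 bp, 25 bp

The forward primer GCTAGCATG matches the top strand at positions 30–38, 71–79.
The reverse primer's reverse complement is TACACTAC, matching at positions 88–95.
Each forward site pairs with the reverse site to give a product ending at position 95: sizes 66, 25 bp.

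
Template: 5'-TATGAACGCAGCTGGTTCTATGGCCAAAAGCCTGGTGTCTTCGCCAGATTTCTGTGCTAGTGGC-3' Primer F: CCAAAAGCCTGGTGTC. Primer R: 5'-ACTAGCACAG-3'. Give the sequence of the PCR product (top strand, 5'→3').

Scanning the template, CCAAAAGCCTGGTGTC occurs at positions 24–39; this primer anneals to the bottom strand there with its 3' end pointing downstream.
Taking the reverse complement of ACTAGCACAG gives CTGTGCTAGT, found at positions 52–61 on the template; the primer anneals here to the top strand with its 3' end pointing upstream.
The product is the template from position 24 through 61 (38 bp).

5'-CCAAAAGCCTGGTGTCTTCGCCAGATTTCTGTGCTAGT-3'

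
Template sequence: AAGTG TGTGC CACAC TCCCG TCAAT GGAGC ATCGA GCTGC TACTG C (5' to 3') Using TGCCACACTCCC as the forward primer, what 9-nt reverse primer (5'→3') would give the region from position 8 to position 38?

5'-AGCTCGATG-3'

The product's 3' end on the top strand is position 38.
The reverse primer anneals to the top strand over positions 30–38, i.e. to CATCGAGCT.
Its sequence written 5'→3' is the reverse complement: AGCTCGATG.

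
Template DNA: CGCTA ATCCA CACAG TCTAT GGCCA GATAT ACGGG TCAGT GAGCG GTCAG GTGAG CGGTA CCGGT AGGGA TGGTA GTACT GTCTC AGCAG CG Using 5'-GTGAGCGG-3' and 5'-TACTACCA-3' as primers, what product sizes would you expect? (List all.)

The forward primer GTGAGCGG matches the top strand at positions 39–46, 51–58.
The reverse primer's reverse complement is TGGTAGTA, matching at positions 71–78.
Each forward site pairs with the reverse site to give a product ending at position 78: sizes 40, 28 bp.

40 bp, 28 bp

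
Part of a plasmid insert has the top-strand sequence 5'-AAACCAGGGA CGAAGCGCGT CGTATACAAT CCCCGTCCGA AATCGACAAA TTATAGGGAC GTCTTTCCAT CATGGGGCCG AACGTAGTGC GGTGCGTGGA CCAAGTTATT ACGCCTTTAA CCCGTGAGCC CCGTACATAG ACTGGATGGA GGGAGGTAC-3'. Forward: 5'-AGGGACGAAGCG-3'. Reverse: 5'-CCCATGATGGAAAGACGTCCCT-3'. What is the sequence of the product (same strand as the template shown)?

The forward primer matches the template at positions 6–17.
The reverse primer's reverse complement is AGGGACGTCTTTCCATCATGGG, which matches the template at positions 55–76.
The product is the template from position 6 through 76 (71 bp).

5'-AGGGACGAAGCGCGTCGTATACAATCCCCGTCCGAAATCGACAAATTATAGGGACGTCTTTCCATCATGGG-3'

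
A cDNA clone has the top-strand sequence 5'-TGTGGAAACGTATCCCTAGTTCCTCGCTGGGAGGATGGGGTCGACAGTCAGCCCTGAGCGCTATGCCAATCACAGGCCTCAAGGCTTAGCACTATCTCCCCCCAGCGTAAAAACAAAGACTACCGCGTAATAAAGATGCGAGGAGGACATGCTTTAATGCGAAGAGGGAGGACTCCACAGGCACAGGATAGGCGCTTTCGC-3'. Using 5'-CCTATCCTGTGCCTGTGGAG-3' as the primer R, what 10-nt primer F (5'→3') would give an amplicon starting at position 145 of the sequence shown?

The reverse primer's reverse complement CTCCACAGGCACAGGATAGG matches the template at positions 173–192; the product starts at position 145.
The forward primer is identical to the top strand over positions 145–154: GGACATGCTT.

5'-GGACATGCTT-3'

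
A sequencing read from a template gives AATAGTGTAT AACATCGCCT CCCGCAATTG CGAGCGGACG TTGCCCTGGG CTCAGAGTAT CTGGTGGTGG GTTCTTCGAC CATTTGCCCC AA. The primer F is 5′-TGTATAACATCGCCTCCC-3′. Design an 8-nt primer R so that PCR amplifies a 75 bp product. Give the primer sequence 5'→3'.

The forward primer binds at positions 6–23, so a 75 bp product ends at position 6 + 75 − 1 = 80.
The reverse primer anneals to the top strand over positions 73–80, i.e. to TCTTCGAC.
Its sequence written 5'→3' is the reverse complement: GTCGAAGA.

5'-GTCGAAGA-3'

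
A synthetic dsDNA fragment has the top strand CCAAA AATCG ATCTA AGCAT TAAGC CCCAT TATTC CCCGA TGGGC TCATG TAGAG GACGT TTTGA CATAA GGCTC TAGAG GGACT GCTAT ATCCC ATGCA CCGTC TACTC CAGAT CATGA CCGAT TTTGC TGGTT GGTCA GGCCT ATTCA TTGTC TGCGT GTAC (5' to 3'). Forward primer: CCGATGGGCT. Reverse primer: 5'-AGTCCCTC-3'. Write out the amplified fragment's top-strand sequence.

5'-CCGATGGGCTCATGTAGAGGACGTTTTGACATAAGGCTCTAGAGGGACT-3'

The forward primer matches the template at positions 37–46.
Taking the reverse complement of AGTCCCTC gives GAGGGACT, found at positions 78–85 on the template; the primer anneals here to the top strand with its 3' end pointing upstream.
The product is the template from position 37 through 85 (49 bp).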